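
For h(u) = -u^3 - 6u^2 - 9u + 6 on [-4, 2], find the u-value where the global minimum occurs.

2

h'(u) = -3u^2 - 12u - 9, which vanishes at u = -3 and u = -1.
Evaluating at the critical points and endpoints: h(-4) = 10; h(-3) = 6; h(-1) = 10; h(2) = -44.
The minimum over the interval is -44, attained at u = 2.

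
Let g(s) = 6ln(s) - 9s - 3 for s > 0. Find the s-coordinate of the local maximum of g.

2/3

g'(s) = 6/s − 9 = 0 gives s = 2/3.
g''(s) = -6/s², which is negative for s > 0, so this is a local maximum.
g(2/3) = 6·ln(2/3) - 6 - 3 ≈ -11.4328.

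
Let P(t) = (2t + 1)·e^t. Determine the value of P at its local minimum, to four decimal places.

Differentiating with the product rule gives P'(t) = (2t + 3)·e^t. Since e^t > 0, the only critical point is t = -3/2.
P''(-3/2) has the same sign as 2 > 0, so this is a local minimum.
P(-3/2) = (-2)·e^(-3/2) ≈ -0.4463.

-0.4463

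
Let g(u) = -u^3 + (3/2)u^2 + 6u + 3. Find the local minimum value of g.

Critical points: g'(u) = -3u^2 + 3u + 6 vanishes at u = -1, 2.
Second-derivative test with g''(u) = -6u + 3: g''(-1) = 9 > 0 ⇒ local minimum; g''(2) = -9 < 0 ⇒ local maximum.
Thus g has its local minimum at u = -1, with value -1/2.

-1/2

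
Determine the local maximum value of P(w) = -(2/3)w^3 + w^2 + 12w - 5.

P'(w) = -2w^2 + 2w + 12 = 0 at w = -2, 3.
P''(w) = -4w + 2. P''(-2) = 10 > 0 ⇒ local minimum; P''(3) = -10 < 0 ⇒ local maximum.
So the local maximum value is P(3) = 22.

22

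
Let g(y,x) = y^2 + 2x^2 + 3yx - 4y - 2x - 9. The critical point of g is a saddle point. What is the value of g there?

3

∂g/∂y = 2y + 3x - 4 = 0 and ∂g/∂x = 3y + 4x - 2 = 0, so (y, x) = (-10, 8).
The Hessian has g_{yy} = 2, g_{xx} = 4, g_{yx} = 3, giving D = -1 < 0, so the point is a saddle point.
g(-10, 8) = 3.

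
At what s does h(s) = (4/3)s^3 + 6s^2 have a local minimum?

0

h'(s) = 4s^2 + 12s = 0 at s = -3, 0.
h''(s) = 8s + 12. h''(-3) = -12 < 0 ⇒ local maximum; h''(0) = 12 > 0 ⇒ local minimum.
So the local minimum value is h(0) = 0.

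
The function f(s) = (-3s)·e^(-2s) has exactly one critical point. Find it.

1/2

f'(s) = (-3)·e^(-2s) + (-3s)·(-2)·e^(-2s) = (6s - 3)·e^(-2s). Since e^(-2s) > 0, the only critical point is s = 1/2.
f''(1/2) has the same sign as 6 > 0, so this is a local minimum.
f(1/2) = (-3/2)·e^(-1) ≈ -0.5518.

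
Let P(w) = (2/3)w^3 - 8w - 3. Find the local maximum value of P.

23/3

Critical points: P'(w) = 2w^2 - 8 vanishes at w = -2, 2.
Second-derivative test with P''(w) = 4w: P''(-2) = -8 < 0 ⇒ local maximum; P''(2) = 8 > 0 ⇒ local minimum.
Thus P has its local maximum at w = -2, with value 23/3.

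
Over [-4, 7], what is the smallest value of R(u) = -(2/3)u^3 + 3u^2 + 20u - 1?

R'(u) = -2u^2 + 6u + 20, which vanishes at u = -2 and u = 5.
Evaluating at the critical points and endpoints: R(-4) = 29/3, R(-2) = -71/3, R(5) = 272/3, R(7) = 172/3.
Hence the absolute minimum is -71/3 at u = -2.

-71/3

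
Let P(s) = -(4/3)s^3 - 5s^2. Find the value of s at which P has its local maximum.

0

P'(s) = -4s^2 - 10s = 0 at s = -5/2, 0.
Since P''(s) = -8s - 10, we get P''(-5/2) = 10 > 0 ⇒ local minimum; P''(0) = -10 < 0 ⇒ local maximum.
Thus P has its local maximum at s = 0, with value 0.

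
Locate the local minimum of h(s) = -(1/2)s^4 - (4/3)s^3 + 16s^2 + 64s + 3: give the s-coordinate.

-2

h'(s) = -2s^3 - 4s^2 + 32s + 64 = 0 at s = -4, -2, 4.
h''(s) = -6s^2 - 8s + 32. h''(-4) = -32 < 0 ⇒ local maximum; h''(-2) = 24 > 0 ⇒ local minimum; h''(4) = -96 < 0 ⇒ local maximum.
So the local minimum value is h(-2) = -175/3.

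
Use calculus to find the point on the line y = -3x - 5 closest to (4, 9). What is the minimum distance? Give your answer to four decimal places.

8.2219

Minimize D(x)^2 = (x - 4)^2 + (-3x - 14)^2.
d/dx[D^2] = 2(x - 4) + 2·(-3)·(-3x - 14) = 0 ⇒ x = -19/5.
Then y = 32/5 and the distance is √(338/5) ≈ 8.2219.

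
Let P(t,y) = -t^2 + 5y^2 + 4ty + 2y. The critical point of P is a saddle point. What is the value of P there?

-1/9

∂P/∂t = -2t + 4y = 0 and ∂P/∂y = 4t + 10y + 2 = 0, so (t, y) = (-2/9, -1/9).
The Hessian has P_{tt} = -2, P_{yy} = 10, P_{ty} = 4, giving D = -36 < 0, so the point is a saddle point.
P(-2/9, -1/9) = -1/9.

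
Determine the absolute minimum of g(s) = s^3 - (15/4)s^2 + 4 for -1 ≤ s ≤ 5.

-61/16

g'(s) = 3s^2 - (15/2)s, which vanishes at s = 0 and s = 5/2.
Candidates: g(-1) = -3/4,  g(0) = 4,  g(5/2) = -61/16,  g(5) = 141/4.
So the minimum is g(5/2) = -61/16.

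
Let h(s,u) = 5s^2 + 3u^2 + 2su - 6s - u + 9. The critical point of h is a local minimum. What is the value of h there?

∂h/∂s = 10s + 2u - 6 = 0 and ∂h/∂u = 2s + 6u - 1 = 0, so (s, u) = (17/28, -1/28).
The Hessian has h_{ss} = 10, h_{uu} = 6, h_{su} = 2, giving D = 56 > 0 with h_{ss} > 0, so the point is a local minimum.
h(17/28, -1/28) = 403/56.

403/56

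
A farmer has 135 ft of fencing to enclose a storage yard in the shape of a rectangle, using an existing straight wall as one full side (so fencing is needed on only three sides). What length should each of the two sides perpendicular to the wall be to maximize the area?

Let the sides perpendicular to the wall have length x and the parallel side y, so 2x + y = 135 and the area is A = xy = x(135 − 2x).
A'(x) = 135 − 4x = 0 gives x = 135/4, and A''(x) = −4 < 0 confirms a maximum.
Then y = 135 − 2·135/4 = 135/2 and A = 18225/8.

135/4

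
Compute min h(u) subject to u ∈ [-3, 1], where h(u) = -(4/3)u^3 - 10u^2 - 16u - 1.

-85/3

h'(u) = -4u^2 - 20u - 16, whose only zero in [-3, 1] is u = -1.
Compare values at every candidate in [-3, 1]: h(-3) = -7, h(-1) = 19/3, h(1) = -85/3.
So the minimum is h(1) = -85/3.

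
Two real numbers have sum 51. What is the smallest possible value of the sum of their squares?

With a + b = 51, a^2 + b^2 = a^2 + (51 − a)^2.
The derivative 2a − 2(51 − a) = 4a − 102 vanishes at a = 51/2; second derivative 4 > 0, a minimum.
The minimum is 2·(51/2)^2 = 2601/2.

2601/2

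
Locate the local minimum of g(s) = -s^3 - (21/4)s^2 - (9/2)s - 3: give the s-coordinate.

g'(s) = -3s^2 - (21/2)s - 9/2 = 0 at s = -3, -1/2.
g''(s) = -6s - 21/2. g''(-3) = 15/2 > 0 ⇒ local minimum; g''(-1/2) = -15/2 < 0 ⇒ local maximum.
Thus g has its local minimum at s = -3, with value -39/4.

-3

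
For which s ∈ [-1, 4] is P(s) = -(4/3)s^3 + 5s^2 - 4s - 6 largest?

-1

Differentiating, P'(s) = -4s^2 + 10s - 4; which vanishes at s = 1/2 and s = 2.
Candidates: P(-1) = 13/3,  P(1/2) = -83/12,  P(2) = -14/3,  P(4) = -82/3.
So the maximum is P(-1) = 13/3.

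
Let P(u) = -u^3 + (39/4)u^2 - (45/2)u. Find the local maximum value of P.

25/4

P'(u) = -3u^2 + (39/2)u - 45/2. Setting P'(u) = 0 gives u ∈ {3/2, 5}.
P''(u) = -6u + 39/2. P''(3/2) = 21/2 > 0 ⇒ local minimum; P''(5) = -21/2 < 0 ⇒ local maximum.
Thus P has its local maximum at u = 5, with value 25/4.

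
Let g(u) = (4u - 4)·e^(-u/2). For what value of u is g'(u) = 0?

Differentiating with the product rule gives g'(u) = (-2u + 6)·e^(-u/2). Since e^(-u/2) > 0, the only critical point is u = 3.
g''(3) has the same sign as -2 < 0, so this is a local maximum.
g(3) = (8)·e^(-3/2) ≈ 1.7850.

3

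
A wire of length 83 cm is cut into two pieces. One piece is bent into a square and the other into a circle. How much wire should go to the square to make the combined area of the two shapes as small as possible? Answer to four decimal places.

Let x be the length used for the square. Square side x/4; circle radius (83−x)/(2π).
A(x) = (x/4)² + π·((83−x)/(2π))² = x²/16 + (83−x)²/(4π) for 0 ≤ x ≤ 83. A'(x) = x/8 − (83−x)/(2π) = 0 gives x = 4·83/(π+4) ≈ 46.4882.
A'' = 1/8 + 1/(2π) > 0, so this gives the minimum combined area; x ≈ 46.4882 cm to the square.

46.4882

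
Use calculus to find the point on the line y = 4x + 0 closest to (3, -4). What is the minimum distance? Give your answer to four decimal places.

Minimize D(x)^2 = (x - 3)^2 + (4x + 4)^2.
d/dx[D^2] = 2(x - 3) + 2·4·(4x + 4) = 0 ⇒ x = -13/17.
Then y = -52/17 and the distance is √(256/17) ≈ 3.8806.

3.8806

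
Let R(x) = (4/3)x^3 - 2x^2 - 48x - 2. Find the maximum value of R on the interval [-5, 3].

The derivative is 4x^2 - 4x - 48, whose only zero in [-5, 3] is x = -3.
Evaluating at the critical points and endpoints: R(-5) = 64/3; R(-3) = 88; R(3) = -128.
Hence the absolute maximum is 88 at x = -3.

88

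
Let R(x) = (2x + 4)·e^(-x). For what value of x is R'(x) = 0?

Differentiating with the product rule gives R'(x) = (-2x - 2)·e^(-x). Since e^(-x) > 0, the only critical point is x = -1.
R''(-1) has the same sign as -2 < 0, so this is a local maximum.
R(-1) = (2)·e^(1) ≈ 5.4366.

-1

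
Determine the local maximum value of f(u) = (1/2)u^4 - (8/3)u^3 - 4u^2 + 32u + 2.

110/3

Critical points: f'(u) = 2u^3 - 8u^2 - 8u + 32 vanishes at u = -2, 2, 4.
Since f''(u) = 6u^2 - 16u - 8, we get f''(-2) = 48 > 0 ⇒ local minimum; f''(2) = -16 < 0 ⇒ local maximum; f''(4) = 24 > 0 ⇒ local minimum.
Thus f has its local maximum at u = 2, with value 110/3.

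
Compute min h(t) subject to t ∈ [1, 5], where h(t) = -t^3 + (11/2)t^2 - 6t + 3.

-29/2

The derivative is -3t^2 + 11t - 6, whose only zero in [1, 5] is t = 3.
Evaluating at the critical points and endpoints: h(1) = 3/2, h(3) = 15/2, h(5) = -29/2.
Hence the absolute minimum is -29/2 at t = 5.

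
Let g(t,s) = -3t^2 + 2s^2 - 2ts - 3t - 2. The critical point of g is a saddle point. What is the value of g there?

∂g/∂t = -6t - 2s - 3 = 0 and ∂g/∂s = -2t + 4s = 0, so (t, s) = (-3/7, -3/14).
The Hessian has g_{tt} = -6, g_{ss} = 4, g_{ts} = -2, giving D = -28 < 0, so the point is a saddle point.
g(-3/7, -3/14) = -19/14.

-19/14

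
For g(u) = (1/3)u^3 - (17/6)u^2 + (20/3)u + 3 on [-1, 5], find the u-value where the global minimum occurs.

The derivative is u^2 - (17/3)u + 20/3, which vanishes at u = 5/3 and u = 4.
Evaluating at the critical points and endpoints: g(-1) = -41/6; g(5/3) = 1261/162; g(4) = 17/3; g(5) = 43/6.
So the minimum is g(-1) = -41/6.

-1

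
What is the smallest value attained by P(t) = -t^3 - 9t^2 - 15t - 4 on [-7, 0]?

-29

The derivative is -3t^2 - 18t - 15, which vanishes at t = -5 and t = -1.
Compare values at every candidate in [-7, 0]: P(-7) = 3; P(-5) = -29; P(-1) = 3; P(0) = -4.
So the minimum is P(-5) = -29.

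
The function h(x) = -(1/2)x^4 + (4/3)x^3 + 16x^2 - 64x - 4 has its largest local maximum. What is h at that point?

884/3

Critical points: h'(x) = -2x^3 + 4x^2 + 32x - 64 vanishes at x = -4, 2, 4.
Second-derivative test with h''(x) = -6x^2 + 8x + 32: h''(-4) = -96 < 0 ⇒ local maximum; h''(2) = 24 > 0 ⇒ local minimum; h''(4) = -32 < 0 ⇒ local maximum.
The largest local maximum is h(-4) = 884/3.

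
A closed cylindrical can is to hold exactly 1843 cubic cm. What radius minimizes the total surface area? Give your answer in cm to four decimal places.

6.6443

With radius r and height h, πr²h = 1843 so h = 1843/(πr²), and S(r) = 2πr² + 2πrh = 2πr² + 2·1843/r.
S'(r) = 4πr − 2·1843/r² = 0 ⇒ r³ = 1843/(2π), so r ≈ 6.6443 and h = 2r ≈ 13.2886.
S''(r) = 4π + 4·1843/r³ > 0, so this is the minimum; S ≈ 832.1433.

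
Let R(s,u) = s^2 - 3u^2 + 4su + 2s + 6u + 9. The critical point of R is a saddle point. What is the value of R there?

∂R/∂s = 2s + 4u + 2 = 0 and ∂R/∂u = 4s - 6u + 6 = 0, so (s, u) = (-9/7, 1/7).
The Hessian has R_{ss} = 2, R_{uu} = -6, R_{su} = 4, giving D = -28 < 0, so the point is a saddle point.
R(-9/7, 1/7) = 57/7.

57/7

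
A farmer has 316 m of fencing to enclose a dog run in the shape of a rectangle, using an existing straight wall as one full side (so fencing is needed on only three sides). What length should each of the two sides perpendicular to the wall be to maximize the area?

Let the sides perpendicular to the wall have length x and the parallel side y, so 2x + y = 316 and the area is A = xy = x(316 − 2x).
A'(x) = 316 − 4x = 0 gives x = 79, and A''(x) = −4 < 0 confirms a maximum.
Then y = 316 − 2·79 = 158 and A = 12482.

79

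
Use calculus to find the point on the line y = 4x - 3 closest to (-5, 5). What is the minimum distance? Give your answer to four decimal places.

6.7910

Minimize D(x)^2 = (x + 5)^2 + (4x - 8)^2.
d/dx[D^2] = 2(x + 5) + 2·4·(4x - 8) = 0 ⇒ x = 27/17.
Then y = 57/17 and the distance is √(784/17) ≈ 6.7910.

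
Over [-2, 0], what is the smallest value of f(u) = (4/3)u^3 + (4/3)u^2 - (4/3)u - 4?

-20/3

f'(u) = 4u^2 + (8/3)u - 4/3, whose only zero in [-2, 0] is u = -1.
Compare values at every candidate in [-2, 0]: f(-2) = -20/3,  f(-1) = -8/3,  f(0) = -4.
So the minimum is f(-2) = -20/3.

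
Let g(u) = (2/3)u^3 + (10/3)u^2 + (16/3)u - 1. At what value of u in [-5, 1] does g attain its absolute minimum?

-5

Differentiating, g'(u) = 2u^2 + (20/3)u + 16/3; which vanishes at u = -2 and u = -4/3.
Candidates: g(-5) = -83/3, g(-2) = -11/3, g(-4/3) = -305/81, g(1) = 25/3.
So the minimum is g(-5) = -83/3.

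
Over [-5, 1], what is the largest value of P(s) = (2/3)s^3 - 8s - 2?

Differentiating, P'(s) = 2s^2 - 8; whose only zero in [-5, 1] is s = -2.
Evaluating at the critical points and endpoints: P(-5) = -136/3,  P(-2) = 26/3,  P(1) = -28/3.
So the maximum is P(-2) = 26/3.

26/3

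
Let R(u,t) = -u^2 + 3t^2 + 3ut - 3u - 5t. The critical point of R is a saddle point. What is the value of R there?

-43/21

∂R/∂u = -2u + 3t - 3 = 0 and ∂R/∂t = 3u + 6t - 5 = 0, so (u, t) = (-1/7, 19/21).
The Hessian has R_{uu} = -2, R_{tt} = 6, R_{ut} = 3, giving D = -21 < 0, so the point is a saddle point.
R(-1/7, 19/21) = -43/21.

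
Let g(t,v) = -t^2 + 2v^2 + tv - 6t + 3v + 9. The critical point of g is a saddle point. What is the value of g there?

18

∂g/∂t = -2t + v - 6 = 0 and ∂g/∂v = t + 4v + 3 = 0, so (t, v) = (-3, 0).
The Hessian has g_{tt} = -2, g_{vv} = 4, g_{tv} = 1, giving D = -9 < 0, so the point is a saddle point.
g(-3, 0) = 18.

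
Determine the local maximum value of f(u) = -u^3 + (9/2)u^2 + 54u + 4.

274

Critical points: f'(u) = -3u^2 + 9u + 54 vanishes at u = -3, 6.
f''(u) = -6u + 9. f''(-3) = 27 > 0 ⇒ local minimum; f''(6) = -27 < 0 ⇒ local maximum.
So the local maximum value is f(6) = 274.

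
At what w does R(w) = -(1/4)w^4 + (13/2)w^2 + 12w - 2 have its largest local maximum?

Critical points: R'(w) = -w^3 + 13w + 12 vanishes at w = -3, -1, 4.
Second-derivative test with R''(w) = -3w^2 + 13: R''(-3) = -14 < 0 ⇒ local maximum; R''(-1) = 10 > 0 ⇒ local minimum; R''(4) = -35 < 0 ⇒ local maximum.
Thus R has its largest local maximum at w = 4, with value 86.

4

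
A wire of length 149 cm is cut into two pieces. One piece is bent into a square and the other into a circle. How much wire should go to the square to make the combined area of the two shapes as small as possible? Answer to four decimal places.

83.4548

Let x be the length used for the square. Square side x/4; circle radius (149−x)/(2π).
A(x) = (x/4)² + π·((149−x)/(2π))² = x²/16 + (149−x)²/(4π) for 0 ≤ x ≤ 149. A'(x) = x/8 − (149−x)/(2π) = 0 gives x = 4·149/(π+4) ≈ 83.4548.
A'' = 1/8 + 1/(2π) > 0, so this gives the minimum combined area; x ≈ 83.4548 cm to the square.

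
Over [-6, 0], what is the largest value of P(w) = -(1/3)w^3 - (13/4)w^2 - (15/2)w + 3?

Differentiating, P'(w) = -w^2 - (13/2)w - 15/2; which vanishes at w = -5 and w = -3/2.
Evaluating at the critical points and endpoints: P(-6) = 3,  P(-5) = 11/12,  P(-3/2) = 129/16,  P(0) = 3.
Hence the absolute maximum is 129/16 at w = -3/2.

129/16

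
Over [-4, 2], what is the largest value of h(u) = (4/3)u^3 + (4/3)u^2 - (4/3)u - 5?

h'(u) = 4u^2 + (8/3)u - 4/3, which vanishes at u = -1 and u = 1/3.
Compare values at every candidate in [-4, 2]: h(-4) = -191/3,  h(-1) = -11/3,  h(1/3) = -425/81,  h(2) = 25/3.
Hence the absolute maximum is 25/3 at u = 2.

25/3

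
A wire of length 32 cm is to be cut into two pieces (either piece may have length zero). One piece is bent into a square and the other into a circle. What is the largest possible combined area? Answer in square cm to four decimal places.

81.4873

Let x be the length used for the square. Square side x/4; circle radius (32−x)/(2π).
A(x) = (x/4)² + π·((32−x)/(2π))² = x²/16 + (32−x)²/(4π) for 0 ≤ x ≤ 32. A'(x) = x/8 − (32−x)/(2π) = 0 gives x = 4·32/(π+4) ≈ 17.9232.
A'' > 0, so the interior critical point is a minimum; the maximum is at an endpoint. A(0) = 81.4873 and A(32) = 64.0000, so the largest area is 81.4873.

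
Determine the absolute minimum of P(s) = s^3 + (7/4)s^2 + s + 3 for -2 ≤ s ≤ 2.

0

P'(s) = 3s^2 + (7/2)s + 1, which vanishes at s = -2/3 and s = -1/2.
Compare values at every candidate in [-2, 2]: P(-2) = 0; P(-2/3) = 76/27; P(-1/2) = 45/16; P(2) = 20.
Hence the absolute minimum is 0 at s = -2.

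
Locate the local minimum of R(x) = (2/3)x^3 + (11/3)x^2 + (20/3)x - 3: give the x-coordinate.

-5/3

R'(x) = 2x^2 + (22/3)x + 20/3. Setting R'(x) = 0 gives x ∈ {-2, -5/3}.
Second-derivative test with R''(x) = 4x + 22/3: R''(-2) = -2/3 < 0 ⇒ local maximum; R''(-5/3) = 2/3 > 0 ⇒ local minimum.
The local minimum is R(-5/3) = -568/81.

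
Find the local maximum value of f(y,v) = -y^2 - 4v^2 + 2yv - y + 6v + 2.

13/3

∂f/∂y = -2y + 2v - 1 = 0 and ∂f/∂v = 2y - 8v + 6 = 0, so (y, v) = (1/3, 5/6).
The Hessian has f_{yy} = -2, f_{vv} = -8, f_{yv} = 2, giving D = 12 > 0 with f_{yy} < 0, so the point is a local maximum.
f(1/3, 5/6) = 13/3.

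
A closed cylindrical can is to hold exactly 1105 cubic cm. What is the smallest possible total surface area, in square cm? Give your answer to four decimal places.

591.6834

With radius r and height h, πr²h = 1105 so h = 1105/(πr²), and S(r) = 2πr² + 2πrh = 2πr² + 2·1105/r.
S'(r) = 4πr − 2·1105/r² = 0 ⇒ r³ = 1105/(2π), so r ≈ 5.6027 and h = 2r ≈ 11.2053.
S''(r) = 4π + 4·1105/r³ > 0, so this is the minimum; S ≈ 591.6834.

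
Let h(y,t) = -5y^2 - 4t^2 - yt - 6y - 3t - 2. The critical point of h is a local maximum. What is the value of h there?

13/79

∂h/∂y = -10y - t - 6 = 0 and ∂h/∂t = -y - 8t - 3 = 0, so (y, t) = (-45/79, -24/79).
The Hessian has h_{yy} = -10, h_{tt} = -8, h_{yt} = -1, giving D = 79 > 0 with h_{yy} < 0, so the point is a local maximum.
h(-45/79, -24/79) = 13/79.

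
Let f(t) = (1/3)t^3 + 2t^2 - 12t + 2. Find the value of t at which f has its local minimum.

f'(t) = t^2 + 4t - 12. Setting f'(t) = 0 gives t ∈ {-6, 2}.
Since f''(t) = 2t + 4, we get f''(-6) = -8 < 0 ⇒ local maximum; f''(2) = 8 > 0 ⇒ local minimum.
So the local minimum value is f(2) = -34/3.

2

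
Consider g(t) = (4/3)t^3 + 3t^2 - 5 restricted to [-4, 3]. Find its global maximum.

The derivative is 4t^2 + 6t, which vanishes at t = -3/2 and t = 0.
Candidates: g(-4) = -127/3,  g(-3/2) = -11/4,  g(0) = -5,  g(3) = 58.
Hence the absolute maximum is 58 at t = 3.

58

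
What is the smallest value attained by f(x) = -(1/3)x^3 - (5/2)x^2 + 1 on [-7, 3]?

-61/2

Differentiating, f'(x) = -x^2 - 5x; which vanishes at x = -5 and x = 0.
Compare values at every candidate in [-7, 3]: f(-7) = -43/6; f(-5) = -119/6; f(0) = 1; f(3) = -61/2.
The minimum over the interval is -61/2, attained at x = 3.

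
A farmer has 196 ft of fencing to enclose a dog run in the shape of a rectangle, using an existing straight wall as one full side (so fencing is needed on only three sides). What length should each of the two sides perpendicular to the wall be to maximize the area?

49

Let the sides perpendicular to the wall have length x and the parallel side y, so 2x + y = 196 and the area is A = xy = x(196 − 2x).
A'(x) = 196 − 4x = 0 gives x = 49, and A''(x) = −4 < 0 confirms a maximum.
Then y = 196 − 2·49 = 98 and A = 4802.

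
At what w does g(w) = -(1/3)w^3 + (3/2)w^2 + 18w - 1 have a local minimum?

g'(w) = -w^2 + 3w + 18. Setting g'(w) = 0 gives w ∈ {-3, 6}.
Since g''(w) = -2w + 3, we get g''(-3) = 9 > 0 ⇒ local minimum; g''(6) = -9 < 0 ⇒ local maximum.
Thus g has its local minimum at w = -3, with value -65/2.

-3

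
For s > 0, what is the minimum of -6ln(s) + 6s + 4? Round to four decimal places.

10.0000

R'(s) = -6/s + 6 = 0 gives s = 1.
R''(s) = 6/s², which is positive for s > 0, so this is a local minimum.
R(1) = -6·ln(1) + 6 + 4 ≈ 10.0000.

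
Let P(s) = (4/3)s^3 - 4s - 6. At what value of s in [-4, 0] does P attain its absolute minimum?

-4

Differentiating, P'(s) = 4s^2 - 4; whose only zero in [-4, 0] is s = -1.
Candidates: P(-4) = -226/3; P(-1) = -10/3; P(0) = -6.
The minimum over the interval is -226/3, attained at s = -4.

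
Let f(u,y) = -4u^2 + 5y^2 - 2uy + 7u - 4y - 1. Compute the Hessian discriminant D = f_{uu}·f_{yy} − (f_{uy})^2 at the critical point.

-84

∂f/∂u = -8u - 2y + 7 = 0 and ∂f/∂y = -2u + 10y - 4 = 0, so (u, y) = (31/42, 23/42).
The Hessian has f_{uu} = -8, f_{yy} = 10, f_{uy} = -2, giving D = -84 < 0, so the point is a saddle point.
D = (-8)·(10) − (-2)^2 = -84.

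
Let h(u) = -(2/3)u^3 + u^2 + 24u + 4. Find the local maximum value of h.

220/3

h'(u) = -2u^2 + 2u + 24 = 0 at u = -3, 4.
h''(u) = -4u + 2. h''(-3) = 14 > 0 ⇒ local minimum; h''(4) = -14 < 0 ⇒ local maximum.
The local maximum is h(4) = 220/3.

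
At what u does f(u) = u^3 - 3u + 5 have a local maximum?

-1

f'(u) = 3u^2 - 3 = 0 at u = -1, 1.
Second-derivative test with f''(u) = 6u: f''(-1) = -6 < 0 ⇒ local maximum; f''(1) = 6 > 0 ⇒ local minimum.
So the local maximum value is f(-1) = 7.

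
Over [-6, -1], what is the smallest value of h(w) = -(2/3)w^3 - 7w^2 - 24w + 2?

59/3

The derivative is -2w^2 - 14w - 24, which vanishes at w = -4 and w = -3.
Candidates: h(-6) = 38, h(-4) = 86/3, h(-3) = 29, h(-1) = 59/3.
The minimum over the interval is 59/3, attained at w = -1.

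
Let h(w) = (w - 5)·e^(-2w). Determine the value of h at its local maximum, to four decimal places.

0.0000

By the product rule, h'(w) = (-2w + 11)·e^(-2w). Since e^(-2w) > 0, the only critical point is w = 11/2.
h''(11/2) has the same sign as -2 < 0, so this is a local maximum.
h(11/2) = (1/2)·e^(-11) ≈ 0.0000.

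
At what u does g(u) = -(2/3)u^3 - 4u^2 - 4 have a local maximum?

Critical points: g'(u) = -2u^2 - 8u vanishes at u = -4, 0.
g''(u) = -4u - 8. g''(-4) = 8 > 0 ⇒ local minimum; g''(0) = -8 < 0 ⇒ local maximum.
The local maximum is g(0) = -4.

0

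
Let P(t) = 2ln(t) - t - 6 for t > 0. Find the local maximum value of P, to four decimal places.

-6.6137

P'(t) = 2/t − 1 = 0 gives t = 2.
P''(t) = -2/t², which is negative for t > 0, so this is a local maximum.
P(2) = 2·ln(2) - 2 - 6 ≈ -6.6137.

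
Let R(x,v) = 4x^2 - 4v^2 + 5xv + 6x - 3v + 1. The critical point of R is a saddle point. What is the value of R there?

∂R/∂x = 8x + 5v + 6 = 0 and ∂R/∂v = 5x - 8v - 3 = 0, so (x, v) = (-33/89, -54/89).
The Hessian has R_{xx} = 8, R_{vv} = -8, R_{xv} = 5, giving D = -89 < 0, so the point is a saddle point.
R(-33/89, -54/89) = 71/89.

71/89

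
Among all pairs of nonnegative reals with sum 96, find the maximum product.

With x + y = 96, the product is P(x) = x(96 − x).
P'(x) = 96 − 2x = 0 gives x = 48; P'' = −2 < 0, so this is the maximum.
P = 48·48 = 2304.

2304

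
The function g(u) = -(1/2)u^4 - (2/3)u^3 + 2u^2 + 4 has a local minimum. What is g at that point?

4

g'(u) = -2u^3 - 2u^2 + 4u. Setting g'(u) = 0 gives u ∈ {-2, 0, 1}.
Second-derivative test with g''(u) = -6u^2 - 4u + 4: g''(-2) = -12 < 0 ⇒ local maximum; g''(0) = 4 > 0 ⇒ local minimum; g''(1) = -6 < 0 ⇒ local maximum.
So the local minimum value is g(0) = 4.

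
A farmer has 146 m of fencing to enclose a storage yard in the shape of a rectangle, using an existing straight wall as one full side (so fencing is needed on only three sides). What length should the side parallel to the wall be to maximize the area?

73

Let the sides perpendicular to the wall have length x and the parallel side y, so 2x + y = 146 and the area is A = xy = x(146 − 2x).
A'(x) = 146 − 4x = 0 gives x = 73/2, and A''(x) = −4 < 0 confirms a maximum.
Then y = 146 − 2·73/2 = 73 and A = 5329/2.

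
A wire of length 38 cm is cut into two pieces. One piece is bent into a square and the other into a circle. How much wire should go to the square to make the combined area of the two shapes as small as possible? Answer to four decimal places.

21.2838

Let x be the length used for the square. Square side x/4; circle radius (38−x)/(2π).
A(x) = (x/4)² + π·((38−x)/(2π))² = x²/16 + (38−x)²/(4π) for 0 ≤ x ≤ 38. A'(x) = x/8 − (38−x)/(2π) = 0 gives x = 4·38/(π+4) ≈ 21.2838.
A'' = 1/8 + 1/(2π) > 0, so this gives the minimum combined area; x ≈ 21.2838 cm to the square.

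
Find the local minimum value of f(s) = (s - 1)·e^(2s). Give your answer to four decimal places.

-1.3591

Differentiating with the product rule gives f'(s) = (2s - 1)·e^(2s). Since e^(2s) > 0, the only critical point is s = 1/2.
f''(1/2) has the same sign as 2 > 0, so this is a local minimum.
f(1/2) = (-1/2)·e^(1) ≈ -1.3591.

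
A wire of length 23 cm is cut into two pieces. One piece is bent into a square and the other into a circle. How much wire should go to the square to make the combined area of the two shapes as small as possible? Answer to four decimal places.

Let x be the length used for the square. Square side x/4; circle radius (23−x)/(2π).
A(x) = (x/4)² + π·((23−x)/(2π))² = x²/16 + (23−x)²/(4π) for 0 ≤ x ≤ 23. A'(x) = x/8 − (23−x)/(2π) = 0 gives x = 4·23/(π+4) ≈ 12.8823.
A'' = 1/8 + 1/(2π) > 0, so this gives the minimum combined area; x ≈ 12.8823 cm to the square.

12.8823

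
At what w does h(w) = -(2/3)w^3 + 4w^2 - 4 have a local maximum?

h'(w) = -2w^2 + 8w = 0 at w = 0, 4.
Since h''(w) = -4w + 8, we get h''(0) = 8 > 0 ⇒ local minimum; h''(4) = -8 < 0 ⇒ local maximum.
The local maximum is h(4) = 52/3.

4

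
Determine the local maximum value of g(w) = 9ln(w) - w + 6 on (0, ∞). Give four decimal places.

g'(w) = 9/w − 1 = 0 gives w = 9.
g''(w) = -9/w², which is negative for w > 0, so this is a local maximum.
g(9) = 9·ln(9) - 9 + 6 ≈ 16.7750.

16.7750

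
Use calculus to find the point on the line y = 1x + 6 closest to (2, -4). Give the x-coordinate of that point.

-4

Minimize D(x)^2 = (x - 2)^2 + (x + 10)^2.
d/dx[D^2] = 2(x - 2) + 2·1·(x + 10) = 0 ⇒ x = -4.
Then y = 2 and the distance is √(72) ≈ 8.4853.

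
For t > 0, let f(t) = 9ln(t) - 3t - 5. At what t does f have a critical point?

3

f'(t) = 9/t − 3 = 0 gives t = 3.
f''(t) = -9/t², which is negative for t > 0, so this is a local maximum.
f(3) = 9·ln(3) - 9 - 5 ≈ -4.1125.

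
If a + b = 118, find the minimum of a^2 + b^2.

6962

With a + b = 118, a^2 + b^2 = a^2 + (118 − a)^2.
The derivative 2a − 2(118 − a) = 4a − 236 vanishes at a = 59; second derivative 4 > 0, a minimum.
The minimum is 2·(59)^2 = 6962.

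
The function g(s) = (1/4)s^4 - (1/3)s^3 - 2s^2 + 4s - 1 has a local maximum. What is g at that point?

11/12

Critical points: g'(s) = s^3 - s^2 - 4s + 4 vanishes at s = -2, 1, 2.
g''(s) = 3s^2 - 2s - 4. g''(-2) = 12 > 0 ⇒ local minimum; g''(1) = -3 < 0 ⇒ local maximum; g''(2) = 4 > 0 ⇒ local minimum.
The local maximum is g(1) = 11/12.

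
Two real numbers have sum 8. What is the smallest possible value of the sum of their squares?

With a + b = 8, a^2 + b^2 = a^2 + (8 − a)^2.
The derivative 2a − 2(8 − a) = 4a − 16 vanishes at a = 4; second derivative 4 > 0, a minimum.
The minimum is 2·(4)^2 = 32.

32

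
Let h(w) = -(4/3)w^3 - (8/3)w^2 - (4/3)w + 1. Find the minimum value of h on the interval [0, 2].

-23

Differentiating, h'(w) = -4w^2 - (16/3)w - 4/3; which has no zeros in [0, 2].
Compare values at every candidate in [0, 2]: h(0) = 1,  h(2) = -23.
Hence the absolute minimum is -23 at w = 2.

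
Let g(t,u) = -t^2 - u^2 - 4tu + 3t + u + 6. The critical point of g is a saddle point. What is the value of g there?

37/6

∂g/∂t = -2t - 4u + 3 = 0 and ∂g/∂u = -4t - 2u + 1 = 0, so (t, u) = (-1/6, 5/6).
The Hessian has g_{tt} = -2, g_{uu} = -2, g_{tu} = -4, giving D = -12 < 0, so the point is a saddle point.
g(-1/6, 5/6) = 37/6.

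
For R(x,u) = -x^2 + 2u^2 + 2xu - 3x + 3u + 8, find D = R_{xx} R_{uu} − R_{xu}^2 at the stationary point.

-12

∂R/∂x = -2x + 2u - 3 = 0 and ∂R/∂u = 2x + 4u + 3 = 0, so (x, u) = (-3/2, 0).
The Hessian has R_{xx} = -2, R_{uu} = 4, R_{xu} = 2, giving D = -12 < 0, so the point is a saddle point.
D = (-2)·(4) − (2)^2 = -12.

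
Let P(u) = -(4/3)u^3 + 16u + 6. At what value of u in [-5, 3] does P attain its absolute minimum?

P'(u) = -4u^2 + 16, which vanishes at u = -2 and u = 2.
Evaluating at the critical points and endpoints: P(-5) = 278/3; P(-2) = -46/3; P(2) = 82/3; P(3) = 18.
Hence the absolute minimum is -46/3 at u = -2.

-2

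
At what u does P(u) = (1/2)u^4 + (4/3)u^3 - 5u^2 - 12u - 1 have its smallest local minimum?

2

P'(u) = 2u^3 + 4u^2 - 10u - 12. Setting P'(u) = 0 gives u ∈ {-3, -1, 2}.
Since P''(u) = 6u^2 + 8u - 10, we get P''(-3) = 20 > 0 ⇒ local minimum; P''(-1) = -12 < 0 ⇒ local maximum; P''(2) = 30 > 0 ⇒ local minimum.
The smallest local minimum is P(2) = -79/3.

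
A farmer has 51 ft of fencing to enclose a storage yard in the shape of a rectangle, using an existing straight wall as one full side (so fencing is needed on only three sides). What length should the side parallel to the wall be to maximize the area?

51/2

Let the sides perpendicular to the wall have length x and the parallel side y, so 2x + y = 51 and the area is A = xy = x(51 − 2x).
A'(x) = 51 − 4x = 0 gives x = 51/4, and A''(x) = −4 < 0 confirms a maximum.
Then y = 51 − 2·51/4 = 51/2 and A = 2601/8.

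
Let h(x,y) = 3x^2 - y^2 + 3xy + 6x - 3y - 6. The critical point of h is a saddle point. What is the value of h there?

-27/7

∂h/∂x = 6x + 3y + 6 = 0 and ∂h/∂y = 3x - 2y - 3 = 0, so (x, y) = (-1/7, -12/7).
The Hessian has h_{xx} = 6, h_{yy} = -2, h_{xy} = 3, giving D = -21 < 0, so the point is a saddle point.
h(-1/7, -12/7) = -27/7.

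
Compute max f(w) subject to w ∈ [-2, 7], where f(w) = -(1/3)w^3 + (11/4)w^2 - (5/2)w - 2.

Differentiating, f'(w) = -w^2 + (11/2)w - 5/2; which vanishes at w = 1/2 and w = 5.
Compare values at every candidate in [-2, 7]: f(-2) = 50/3,  f(1/2) = -125/48,  f(5) = 151/12,  f(7) = 11/12.
So the maximum is f(-2) = 50/3.

50/3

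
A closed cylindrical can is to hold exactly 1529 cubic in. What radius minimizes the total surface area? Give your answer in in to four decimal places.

With radius r and height h, πr²h = 1529 so h = 1529/(πr²), and S(r) = 2πr² + 2πrh = 2πr² + 2·1529/r.
S'(r) = 4πr − 2·1529/r² = 0 ⇒ r³ = 1529/(2π), so r ≈ 6.2432 and h = 2r ≈ 12.4865.
S''(r) = 4π + 4·1529/r³ > 0, so this is the minimum; S ≈ 734.7161.

6.2432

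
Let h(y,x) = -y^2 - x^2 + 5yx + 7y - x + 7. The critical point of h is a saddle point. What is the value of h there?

44/7

∂h/∂y = -2y + 5x + 7 = 0 and ∂h/∂x = 5y - 2x - 1 = 0, so (y, x) = (-3/7, -11/7).
The Hessian has h_{yy} = -2, h_{xx} = -2, h_{yx} = 5, giving D = -21 < 0, so the point is a saddle point.
h(-3/7, -11/7) = 44/7.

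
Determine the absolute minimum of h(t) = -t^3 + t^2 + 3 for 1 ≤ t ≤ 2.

-1

Differentiating, h'(t) = -3t^2 + 2t; which has no zeros in [1, 2].
Compare values at every candidate in [1, 2]: h(1) = 3, h(2) = -1.
So the minimum is h(2) = -1.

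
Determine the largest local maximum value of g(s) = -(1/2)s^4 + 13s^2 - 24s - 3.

g'(s) = -2s^3 + 26s - 24. Setting g'(s) = 0 gives s ∈ {-4, 1, 3}.
Since g''(s) = -6s^2 + 26, we get g''(-4) = -70 < 0 ⇒ local maximum; g''(1) = 20 > 0 ⇒ local minimum; g''(3) = -28 < 0 ⇒ local maximum.
Thus g has its largest local maximum at s = -4, with value 173.

173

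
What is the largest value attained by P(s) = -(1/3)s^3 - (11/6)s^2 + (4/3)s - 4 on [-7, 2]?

Differentiating, P'(s) = -s^2 - (11/3)s + 4/3; which vanishes at s = -4 and s = 1/3.
Candidates: P(-7) = 67/6; P(-4) = -52/3; P(1/3) = -611/162; P(2) = -34/3.
The maximum over the interval is 67/6, attained at s = -7.

67/6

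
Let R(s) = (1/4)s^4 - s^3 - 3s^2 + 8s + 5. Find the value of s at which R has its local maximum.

1

R'(s) = s^3 - 3s^2 - 6s + 8. Setting R'(s) = 0 gives s ∈ {-2, 1, 4}.
R''(s) = 3s^2 - 6s - 6. R''(-2) = 18 > 0 ⇒ local minimum; R''(1) = -9 < 0 ⇒ local maximum; R''(4) = 18 > 0 ⇒ local minimum.
So the local maximum value is R(1) = 37/4.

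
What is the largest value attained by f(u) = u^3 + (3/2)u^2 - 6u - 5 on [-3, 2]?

5

Differentiating, f'(u) = 3u^2 + 3u - 6; which vanishes at u = -2 and u = 1.
Evaluating at the critical points and endpoints: f(-3) = -1/2; f(-2) = 5; f(1) = -17/2; f(2) = -3.
The maximum over the interval is 5, attained at u = -2.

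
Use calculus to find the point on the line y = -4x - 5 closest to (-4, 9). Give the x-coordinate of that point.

-60/17

Minimize D(x)^2 = (x + 4)^2 + (-4x - 14)^2.
d/dx[D^2] = 2(x + 4) + 2·(-4)·(-4x - 14) = 0 ⇒ x = -60/17.
Then y = 155/17 and the distance is √(4/17) ≈ 0.4851.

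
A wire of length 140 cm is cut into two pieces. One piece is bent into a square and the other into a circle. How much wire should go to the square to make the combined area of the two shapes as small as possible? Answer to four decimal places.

Let x be the length used for the square. Square side x/4; circle radius (140−x)/(2π).
A(x) = (x/4)² + π·((140−x)/(2π))² = x²/16 + (140−x)²/(4π) for 0 ≤ x ≤ 140. A'(x) = x/8 − (140−x)/(2π) = 0 gives x = 4·140/(π+4) ≈ 78.4139.
A'' = 1/8 + 1/(2π) > 0, so this gives the minimum combined area; x ≈ 78.4139 cm to the square.

78.4139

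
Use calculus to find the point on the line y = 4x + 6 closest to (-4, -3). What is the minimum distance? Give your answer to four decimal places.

Minimize D(x)^2 = (x + 4)^2 + (4x + 9)^2.
d/dx[D^2] = 2(x + 4) + 2·4·(4x + 9) = 0 ⇒ x = -40/17.
Then y = -58/17 and the distance is √(49/17) ≈ 1.6977.

1.6977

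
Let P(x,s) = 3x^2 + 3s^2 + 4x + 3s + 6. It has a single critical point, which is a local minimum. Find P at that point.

∂P/∂x = 6x + 4 = 0 and ∂P/∂s = 6s + 3 = 0, so (x, s) = (-2/3, -1/2).
The Hessian has P_{xx} = 6, P_{ss} = 6, P_{xs} = 0, giving D = 36 > 0 with P_{xx} > 0, so the point is a local minimum.
P(-2/3, -1/2) = 47/12.

47/12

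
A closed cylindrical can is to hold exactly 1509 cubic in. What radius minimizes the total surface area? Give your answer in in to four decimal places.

6.2159

With radius r and height h, πr²h = 1509 so h = 1509/(πr²), and S(r) = 2πr² + 2πrh = 2πr² + 2·1509/r.
S'(r) = 4πr − 2·1509/r² = 0 ⇒ r³ = 1509/(2π), so r ≈ 6.2159 and h = 2r ≈ 12.4318.
S''(r) = 4π + 4·1509/r³ > 0, so this is the minimum; S ≈ 728.2951.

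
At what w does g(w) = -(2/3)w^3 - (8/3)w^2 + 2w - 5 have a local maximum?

1/3

g'(w) = -2w^2 - (16/3)w + 2. Setting g'(w) = 0 gives w ∈ {-3, 1/3}.
Since g''(w) = -4w - 16/3, we get g''(-3) = 20/3 > 0 ⇒ local minimum; g''(1/3) = -20/3 < 0 ⇒ local maximum.
So the local maximum value is g(1/3) = -377/81.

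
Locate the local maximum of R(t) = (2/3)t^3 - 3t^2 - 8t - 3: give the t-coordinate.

-1

R'(t) = 2t^2 - 6t - 8. Setting R'(t) = 0 gives t ∈ {-1, 4}.
Second-derivative test with R''(t) = 4t - 6: R''(-1) = -10 < 0 ⇒ local maximum; R''(4) = 10 > 0 ⇒ local minimum.
So the local maximum value is R(-1) = 4/3.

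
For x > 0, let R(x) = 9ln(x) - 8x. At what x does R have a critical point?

R'(x) = 9/x − 8 = 0 gives x = 9/8.
R''(x) = -9/x², which is negative for x > 0, so this is a local maximum.
R(9/8) = 9·ln(9/8) - 9 ≈ -7.9400.

9/8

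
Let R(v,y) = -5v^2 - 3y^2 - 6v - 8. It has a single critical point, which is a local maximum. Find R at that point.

-31/5

∂R/∂v = -10v - 6 = 0 and ∂R/∂y = -6y = 0, so (v, y) = (-3/5, 0).
The Hessian has R_{vv} = -10, R_{yy} = -6, R_{vy} = 0, giving D = 60 > 0 with R_{vv} < 0, so the point is a local maximum.
R(-3/5, 0) = -31/5.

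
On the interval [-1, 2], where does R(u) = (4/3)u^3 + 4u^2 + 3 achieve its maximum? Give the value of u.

2

Differentiating, R'(u) = 4u^2 + 8u; whose only zero in [-1, 2] is u = 0.
Compare values at every candidate in [-1, 2]: R(-1) = 17/3; R(0) = 3; R(2) = 89/3.
Hence the absolute maximum is 89/3 at u = 2.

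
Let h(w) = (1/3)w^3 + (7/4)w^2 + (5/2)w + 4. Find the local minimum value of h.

35/12

h'(w) = w^2 + (7/2)w + 5/2 = 0 at w = -5/2, -1.
h''(w) = 2w + 7/2. h''(-5/2) = -3/2 < 0 ⇒ local maximum; h''(-1) = 3/2 > 0 ⇒ local minimum.
The local minimum is h(-1) = 35/12.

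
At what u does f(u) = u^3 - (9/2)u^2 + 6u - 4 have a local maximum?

1

f'(u) = 3u^2 - 9u + 6. Setting f'(u) = 0 gives u ∈ {1, 2}.
Second-derivative test with f''(u) = 6u - 9: f''(1) = -3 < 0 ⇒ local maximum; f''(2) = 3 > 0 ⇒ local minimum.
So the local maximum value is f(1) = -3/2.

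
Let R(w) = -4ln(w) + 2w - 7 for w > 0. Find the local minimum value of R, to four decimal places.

-5.7726

R'(w) = -4/w + 2 = 0 gives w = 2.
R''(w) = 4/w², which is positive for w > 0, so this is a local minimum.
R(2) = -4·ln(2) + 4 - 7 ≈ -5.7726.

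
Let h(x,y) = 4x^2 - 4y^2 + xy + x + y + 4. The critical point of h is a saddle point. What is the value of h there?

259/65

∂h/∂x = 8x + y + 1 = 0 and ∂h/∂y = x - 8y + 1 = 0, so (x, y) = (-9/65, 7/65).
The Hessian has h_{xx} = 8, h_{yy} = -8, h_{xy} = 1, giving D = -65 < 0, so the point is a saddle point.
h(-9/65, 7/65) = 259/65.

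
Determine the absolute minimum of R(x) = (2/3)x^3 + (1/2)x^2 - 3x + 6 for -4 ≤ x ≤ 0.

-50/3

Differentiating, R'(x) = 2x^2 + x - 3; whose only zero in [-4, 0] is x = -3/2.
Compare values at every candidate in [-4, 0]: R(-4) = -50/3,  R(-3/2) = 75/8,  R(0) = 6.
Hence the absolute minimum is -50/3 at x = -4.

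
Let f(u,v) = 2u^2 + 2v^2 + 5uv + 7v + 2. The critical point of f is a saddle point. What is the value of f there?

116/9

∂f/∂u = 4u + 5v = 0 and ∂f/∂v = 5u + 4v + 7 = 0, so (u, v) = (-35/9, 28/9).
The Hessian has f_{uu} = 4, f_{vv} = 4, f_{uv} = 5, giving D = -9 < 0, so the point is a saddle point.
f(-35/9, 28/9) = 116/9.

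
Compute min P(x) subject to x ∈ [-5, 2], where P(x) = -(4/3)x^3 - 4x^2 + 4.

-68/3

P'(x) = -4x^2 - 8x, which vanishes at x = -2 and x = 0.
Candidates: P(-5) = 212/3; P(-2) = -4/3; P(0) = 4; P(2) = -68/3.
So the minimum is P(2) = -68/3.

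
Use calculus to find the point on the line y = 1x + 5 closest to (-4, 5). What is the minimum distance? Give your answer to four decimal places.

Minimize D(x)^2 = (x + 4)^2 + (x)^2.
d/dx[D^2] = 2(x + 4) + 2·1·(x) = 0 ⇒ x = -2.
Then y = 3 and the distance is √(8) ≈ 2.8284.

2.8284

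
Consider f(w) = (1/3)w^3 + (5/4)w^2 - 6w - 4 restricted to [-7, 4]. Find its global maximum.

56/3

f'(w) = w^2 + (5/2)w - 6, which vanishes at w = -4 and w = 3/2.
Evaluating at the critical points and endpoints: f(-7) = -181/12, f(-4) = 56/3, f(3/2) = -145/16, f(4) = 40/3.
The maximum over the interval is 56/3, attained at w = -4.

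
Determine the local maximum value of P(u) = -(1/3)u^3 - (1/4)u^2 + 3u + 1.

61/16

Critical points: P'(u) = -u^2 - (1/2)u + 3 vanishes at u = -2, 3/2.
Second-derivative test with P''(u) = -2u - 1/2: P''(-2) = 7/2 > 0 ⇒ local minimum; P''(3/2) = -7/2 < 0 ⇒ local maximum.
Thus P has its local maximum at u = 3/2, with value 61/16.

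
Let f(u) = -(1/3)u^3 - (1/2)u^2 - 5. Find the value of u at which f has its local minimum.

-1

f'(u) = -u^2 - u = 0 at u = -1, 0.
Second-derivative test with f''(u) = -2u - 1: f''(-1) = 1 > 0 ⇒ local minimum; f''(0) = -1 < 0 ⇒ local maximum.
Thus f has its local minimum at u = -1, with value -31/6.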